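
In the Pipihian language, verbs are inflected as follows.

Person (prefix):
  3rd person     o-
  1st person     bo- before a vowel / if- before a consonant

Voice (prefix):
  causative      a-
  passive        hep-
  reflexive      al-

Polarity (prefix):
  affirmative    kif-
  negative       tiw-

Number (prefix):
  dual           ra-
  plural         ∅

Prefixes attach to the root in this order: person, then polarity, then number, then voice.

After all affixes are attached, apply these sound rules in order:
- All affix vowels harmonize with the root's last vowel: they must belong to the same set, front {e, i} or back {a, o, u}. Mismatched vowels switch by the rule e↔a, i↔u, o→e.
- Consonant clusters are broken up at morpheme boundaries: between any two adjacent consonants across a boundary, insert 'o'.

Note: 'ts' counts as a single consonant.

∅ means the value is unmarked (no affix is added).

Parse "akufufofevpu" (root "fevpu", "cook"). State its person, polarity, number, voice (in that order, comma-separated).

1st person, affirmative, plural, causative

Segment: a-kif-if-fevpu.
person: bo/if- → 1st person.
polarity: kif- → affirmative.
number: ∅ → plural.
voice: a- → causative.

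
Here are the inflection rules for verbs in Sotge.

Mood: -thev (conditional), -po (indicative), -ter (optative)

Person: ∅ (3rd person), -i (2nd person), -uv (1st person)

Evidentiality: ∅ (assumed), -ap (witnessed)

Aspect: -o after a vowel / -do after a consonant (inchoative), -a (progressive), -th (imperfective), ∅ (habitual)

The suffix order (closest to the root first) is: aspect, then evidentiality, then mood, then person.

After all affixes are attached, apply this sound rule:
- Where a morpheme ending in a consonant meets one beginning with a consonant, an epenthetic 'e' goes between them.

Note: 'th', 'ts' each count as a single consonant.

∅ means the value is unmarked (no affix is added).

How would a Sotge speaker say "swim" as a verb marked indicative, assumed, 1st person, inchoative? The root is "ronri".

ronriopouv

Attach aspect inchoative -o (after vowel 'i') → ronrio.
evidentiality = assumed: zero marking, form stays ronrio.
Attach mood indicative -po → ronriopo.
Attach person 1st person -uv → ronriopouv.
Epenthesis: no change.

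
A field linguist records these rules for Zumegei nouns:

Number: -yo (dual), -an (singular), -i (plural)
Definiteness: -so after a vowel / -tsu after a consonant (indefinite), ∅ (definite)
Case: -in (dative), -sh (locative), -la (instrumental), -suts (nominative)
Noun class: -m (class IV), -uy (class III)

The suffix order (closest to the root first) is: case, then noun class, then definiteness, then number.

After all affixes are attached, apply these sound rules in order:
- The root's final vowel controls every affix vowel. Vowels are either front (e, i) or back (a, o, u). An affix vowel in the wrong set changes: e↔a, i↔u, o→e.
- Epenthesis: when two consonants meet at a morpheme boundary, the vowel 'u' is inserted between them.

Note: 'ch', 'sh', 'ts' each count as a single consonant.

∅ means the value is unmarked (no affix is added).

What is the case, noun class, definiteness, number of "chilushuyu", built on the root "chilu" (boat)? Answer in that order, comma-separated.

locative, class III, definite, plural

Segment: chilu-sh-uy-i.
case: -sh → locative.
noun class: -uy → class III.
definiteness: ∅ → definite.
number: -i → plural.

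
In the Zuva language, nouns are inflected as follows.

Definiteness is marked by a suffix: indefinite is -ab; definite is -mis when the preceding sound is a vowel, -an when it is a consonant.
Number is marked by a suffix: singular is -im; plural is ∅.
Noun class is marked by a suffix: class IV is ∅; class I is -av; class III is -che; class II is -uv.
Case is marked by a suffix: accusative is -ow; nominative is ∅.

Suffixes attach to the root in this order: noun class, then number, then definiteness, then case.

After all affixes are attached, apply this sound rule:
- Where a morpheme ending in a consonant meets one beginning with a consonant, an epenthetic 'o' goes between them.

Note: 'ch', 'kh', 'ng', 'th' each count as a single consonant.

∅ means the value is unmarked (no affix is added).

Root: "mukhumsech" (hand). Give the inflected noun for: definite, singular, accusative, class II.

mukhumsechuvimanow

Attach noun class class II -uv → mukhumsechuv.
Attach number singular -im → mukhumsechuvim.
Attach definiteness definite -an (after consonant 'm') → mukhumsechuviman.
Attach case accusative -ow → mukhumsechuvimanow.
Epenthesis: no change.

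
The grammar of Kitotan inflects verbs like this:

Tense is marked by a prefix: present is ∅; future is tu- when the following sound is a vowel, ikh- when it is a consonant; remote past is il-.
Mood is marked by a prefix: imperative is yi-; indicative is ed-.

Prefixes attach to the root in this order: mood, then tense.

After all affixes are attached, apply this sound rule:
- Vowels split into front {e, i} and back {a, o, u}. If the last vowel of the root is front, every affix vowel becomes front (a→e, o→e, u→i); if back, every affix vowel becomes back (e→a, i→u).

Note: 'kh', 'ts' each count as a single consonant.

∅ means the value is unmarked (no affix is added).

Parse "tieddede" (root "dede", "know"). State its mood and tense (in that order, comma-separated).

Segment: tu-ed-dede.
mood: ed- → indicative.
tense: tu/ikh- → future.

indicative, future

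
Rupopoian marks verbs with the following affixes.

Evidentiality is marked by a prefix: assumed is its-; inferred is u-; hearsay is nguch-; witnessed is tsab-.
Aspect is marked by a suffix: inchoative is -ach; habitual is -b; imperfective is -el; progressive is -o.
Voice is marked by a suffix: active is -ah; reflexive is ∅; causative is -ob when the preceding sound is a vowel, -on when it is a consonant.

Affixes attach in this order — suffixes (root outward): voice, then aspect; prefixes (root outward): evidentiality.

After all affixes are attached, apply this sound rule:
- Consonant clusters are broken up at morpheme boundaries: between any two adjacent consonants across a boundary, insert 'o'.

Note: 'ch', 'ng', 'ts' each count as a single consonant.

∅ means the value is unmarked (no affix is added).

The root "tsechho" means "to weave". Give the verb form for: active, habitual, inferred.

Attach voice active -ah → tsechhoah.
Attach aspect habitual -b → tsechhoahb.
Attach evidentiality inferred u- → utsechhoahb.
Apply epenthesis: utsechhoahb → utsechhoahob.

utsechhoahob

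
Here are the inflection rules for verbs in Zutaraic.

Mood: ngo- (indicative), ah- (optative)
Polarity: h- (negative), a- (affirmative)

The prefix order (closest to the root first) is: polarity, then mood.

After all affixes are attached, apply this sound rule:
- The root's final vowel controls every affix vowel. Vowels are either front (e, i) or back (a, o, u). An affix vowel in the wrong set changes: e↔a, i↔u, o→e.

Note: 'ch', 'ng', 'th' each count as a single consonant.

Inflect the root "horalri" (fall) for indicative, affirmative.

Attach polarity affirmative a- → ahoralri.
Attach mood indicative ngo- → ngoahoralri.
Apply vowel harmony: ngoahoralri → ngeehoralri.

ngeehoralri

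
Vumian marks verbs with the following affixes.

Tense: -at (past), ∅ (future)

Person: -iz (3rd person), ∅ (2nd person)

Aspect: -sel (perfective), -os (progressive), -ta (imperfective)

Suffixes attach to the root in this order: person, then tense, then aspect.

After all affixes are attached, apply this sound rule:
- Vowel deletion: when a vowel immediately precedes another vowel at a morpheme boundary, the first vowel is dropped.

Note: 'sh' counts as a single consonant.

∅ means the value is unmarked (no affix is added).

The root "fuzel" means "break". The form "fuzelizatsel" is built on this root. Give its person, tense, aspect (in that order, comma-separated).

3rd person, past, perfective

Segment: fuzel-iz-at-sel.
person: -iz → 3rd person.
tense: -at → past.
aspect: -sel → perfective.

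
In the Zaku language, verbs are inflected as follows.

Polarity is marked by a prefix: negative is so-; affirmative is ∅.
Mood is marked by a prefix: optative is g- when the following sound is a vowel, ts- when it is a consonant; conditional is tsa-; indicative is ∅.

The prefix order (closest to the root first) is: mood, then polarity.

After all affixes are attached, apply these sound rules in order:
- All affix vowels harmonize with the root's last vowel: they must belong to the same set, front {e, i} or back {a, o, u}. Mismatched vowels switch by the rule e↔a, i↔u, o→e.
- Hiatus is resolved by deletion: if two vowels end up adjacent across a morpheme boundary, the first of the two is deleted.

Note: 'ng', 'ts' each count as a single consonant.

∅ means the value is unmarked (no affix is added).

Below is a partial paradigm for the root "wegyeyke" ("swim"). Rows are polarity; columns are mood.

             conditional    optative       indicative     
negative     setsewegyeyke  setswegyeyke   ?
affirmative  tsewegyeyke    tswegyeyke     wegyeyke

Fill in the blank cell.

sewegyeyke

mood = indicative: zero marking, form stays wegyeyke.
Attach polarity negative so- → sowegyeyke.
Apply vowel harmony: sowegyeyke → sewegyeyke.
Vowel deletion: no change.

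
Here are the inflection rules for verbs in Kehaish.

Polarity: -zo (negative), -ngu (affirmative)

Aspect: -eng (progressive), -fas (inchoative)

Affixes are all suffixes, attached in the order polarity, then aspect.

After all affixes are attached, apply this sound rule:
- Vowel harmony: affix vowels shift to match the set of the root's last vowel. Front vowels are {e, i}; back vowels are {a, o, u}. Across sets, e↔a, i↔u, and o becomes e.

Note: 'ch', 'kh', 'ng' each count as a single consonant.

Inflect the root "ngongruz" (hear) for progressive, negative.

Attach polarity negative -zo → ngongruzzo.
Attach aspect progressive -eng → ngongruzzoeng.
Apply vowel harmony: ngongruzzoeng → ngongruzzoang.

ngongruzzoang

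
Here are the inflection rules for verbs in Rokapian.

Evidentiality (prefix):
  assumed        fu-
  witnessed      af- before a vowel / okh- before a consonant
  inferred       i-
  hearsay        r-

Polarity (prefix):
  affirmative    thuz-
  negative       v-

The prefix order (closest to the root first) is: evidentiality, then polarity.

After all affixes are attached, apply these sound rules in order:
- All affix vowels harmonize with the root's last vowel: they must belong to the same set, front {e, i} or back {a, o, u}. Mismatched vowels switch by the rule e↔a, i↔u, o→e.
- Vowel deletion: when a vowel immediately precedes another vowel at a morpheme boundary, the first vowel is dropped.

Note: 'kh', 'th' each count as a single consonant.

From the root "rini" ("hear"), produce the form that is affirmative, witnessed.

thizekhrini

Attach evidentiality witnessed okh- (before consonant 'r') → okhrini.
Attach polarity affirmative thuz- → thuzokhrini.
Apply vowel harmony: thuzokhrini → thizekhrini.
Vowel deletion: no change.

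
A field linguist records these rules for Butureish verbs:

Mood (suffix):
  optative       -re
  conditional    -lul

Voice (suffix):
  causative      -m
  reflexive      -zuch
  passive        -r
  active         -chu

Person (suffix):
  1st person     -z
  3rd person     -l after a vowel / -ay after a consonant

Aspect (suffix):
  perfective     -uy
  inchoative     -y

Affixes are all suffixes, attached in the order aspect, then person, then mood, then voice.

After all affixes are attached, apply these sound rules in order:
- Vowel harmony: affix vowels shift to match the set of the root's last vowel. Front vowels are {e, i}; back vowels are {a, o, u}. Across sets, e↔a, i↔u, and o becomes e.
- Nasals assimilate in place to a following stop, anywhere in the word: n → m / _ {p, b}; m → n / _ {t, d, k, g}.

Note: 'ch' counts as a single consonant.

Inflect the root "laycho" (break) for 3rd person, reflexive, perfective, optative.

Attach aspect perfective -uy → laychouy.
Attach person 3rd person -ay (after consonant 'y') → laychouyay.
Attach mood optative -re → laychouyayre.
Attach voice reflexive -zuch → laychouyayrezuch.
Apply vowel harmony: laychouyayrezuch → laychouyayrazuch.
Nasal assimilation: no change.

laychouyayrazuch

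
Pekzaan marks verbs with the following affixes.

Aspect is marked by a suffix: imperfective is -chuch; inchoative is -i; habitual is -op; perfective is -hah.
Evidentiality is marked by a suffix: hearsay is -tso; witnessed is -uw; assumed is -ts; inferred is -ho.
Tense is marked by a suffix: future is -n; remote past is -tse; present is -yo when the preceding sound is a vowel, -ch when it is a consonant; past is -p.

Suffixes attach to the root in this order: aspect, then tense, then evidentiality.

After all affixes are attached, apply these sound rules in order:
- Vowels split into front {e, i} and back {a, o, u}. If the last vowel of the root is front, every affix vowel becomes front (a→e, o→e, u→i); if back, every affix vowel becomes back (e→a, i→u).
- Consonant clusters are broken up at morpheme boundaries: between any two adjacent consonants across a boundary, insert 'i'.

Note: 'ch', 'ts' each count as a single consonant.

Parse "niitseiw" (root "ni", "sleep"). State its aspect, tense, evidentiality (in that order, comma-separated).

Segment: ni-i-tse-uw.
aspect: -i → inchoative.
tense: -tse → remote past.
evidentiality: -uw → witnessed.

inchoative, remote past, witnessed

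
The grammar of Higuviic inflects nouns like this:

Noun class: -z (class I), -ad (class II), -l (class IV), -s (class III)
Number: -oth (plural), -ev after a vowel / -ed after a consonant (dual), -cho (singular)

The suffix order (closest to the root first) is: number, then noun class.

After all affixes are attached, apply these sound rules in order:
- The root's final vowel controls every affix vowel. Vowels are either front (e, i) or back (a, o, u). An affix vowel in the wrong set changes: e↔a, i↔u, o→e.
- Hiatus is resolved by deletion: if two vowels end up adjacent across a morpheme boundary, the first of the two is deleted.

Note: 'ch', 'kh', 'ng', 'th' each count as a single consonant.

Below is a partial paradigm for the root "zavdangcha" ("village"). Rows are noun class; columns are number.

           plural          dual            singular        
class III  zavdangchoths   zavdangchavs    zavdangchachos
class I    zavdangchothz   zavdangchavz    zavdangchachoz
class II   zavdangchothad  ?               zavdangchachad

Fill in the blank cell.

Attach number dual -ev (after vowel 'a') → zavdangchaev.
Attach noun class class II -ad → zavdangchaevad.
Apply vowel harmony: zavdangchaevad → zavdangchaavad.
Apply vowel deletion: zavdangchaavad → zavdangchavad.

zavdangchavad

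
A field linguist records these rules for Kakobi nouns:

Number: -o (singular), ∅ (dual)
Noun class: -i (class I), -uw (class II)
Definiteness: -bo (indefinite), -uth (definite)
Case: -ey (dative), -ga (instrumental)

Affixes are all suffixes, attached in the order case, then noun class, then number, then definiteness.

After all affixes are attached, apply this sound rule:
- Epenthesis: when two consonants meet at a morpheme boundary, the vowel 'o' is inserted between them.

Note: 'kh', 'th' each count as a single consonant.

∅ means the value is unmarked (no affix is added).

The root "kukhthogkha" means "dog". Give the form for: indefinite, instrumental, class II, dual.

Attach case instrumental -ga → kukhthogkhaga.
Attach noun class class II -uw → kukhthogkhagauw.
number = dual: zero marking, form stays kukhthogkhagauw.
Attach definiteness indefinite -bo → kukhthogkhagauwbo.
Apply epenthesis: kukhthogkhagauwbo → kukhthogkhagauwobo.

kukhthogkhagauwobo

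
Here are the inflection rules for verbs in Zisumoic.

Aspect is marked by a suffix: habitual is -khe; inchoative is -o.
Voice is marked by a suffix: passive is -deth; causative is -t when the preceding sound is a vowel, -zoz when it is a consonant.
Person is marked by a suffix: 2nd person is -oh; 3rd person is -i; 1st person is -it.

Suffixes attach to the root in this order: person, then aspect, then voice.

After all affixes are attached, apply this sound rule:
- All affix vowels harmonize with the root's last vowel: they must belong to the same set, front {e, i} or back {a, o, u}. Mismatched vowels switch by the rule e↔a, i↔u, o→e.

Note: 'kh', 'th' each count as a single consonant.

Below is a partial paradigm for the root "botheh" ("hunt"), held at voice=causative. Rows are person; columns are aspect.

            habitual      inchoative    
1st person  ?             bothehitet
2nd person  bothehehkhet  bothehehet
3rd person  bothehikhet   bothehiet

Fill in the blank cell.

bothehitkhet

Attach person 1st person -it → bothehit.
Attach aspect habitual -khe → bothehitkhe.
Attach voice causative -t (after vowel 'e') → bothehitkhet.
Vowel harmony: no change.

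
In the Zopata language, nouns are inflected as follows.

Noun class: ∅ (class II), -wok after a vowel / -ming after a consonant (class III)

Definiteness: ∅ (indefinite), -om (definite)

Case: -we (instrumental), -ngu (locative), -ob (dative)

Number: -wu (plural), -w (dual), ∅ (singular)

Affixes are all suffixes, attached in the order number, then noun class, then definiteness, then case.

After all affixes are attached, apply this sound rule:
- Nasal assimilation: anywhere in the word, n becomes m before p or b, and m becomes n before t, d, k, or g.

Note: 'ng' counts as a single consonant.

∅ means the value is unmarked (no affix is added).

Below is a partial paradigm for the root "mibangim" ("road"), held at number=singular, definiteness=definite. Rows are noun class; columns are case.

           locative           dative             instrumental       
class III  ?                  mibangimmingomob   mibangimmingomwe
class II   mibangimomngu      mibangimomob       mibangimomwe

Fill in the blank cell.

mibangimmingomngu

number = singular: zero marking, form stays mibangim.
Attach noun class class III -ming (after consonant 'm') → mibangimming.
Attach definiteness definite -om → mibangimmingom.
Attach case locative -ngu → mibangimmingomngu.
Nasal assimilation: no change.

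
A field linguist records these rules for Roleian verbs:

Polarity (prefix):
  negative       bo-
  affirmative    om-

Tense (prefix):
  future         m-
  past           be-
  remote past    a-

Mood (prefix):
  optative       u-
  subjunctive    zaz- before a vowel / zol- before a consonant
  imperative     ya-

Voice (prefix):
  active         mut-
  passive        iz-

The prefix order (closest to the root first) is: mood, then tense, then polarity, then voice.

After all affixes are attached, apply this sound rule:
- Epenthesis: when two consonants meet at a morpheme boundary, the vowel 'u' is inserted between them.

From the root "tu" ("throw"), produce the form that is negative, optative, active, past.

mutubobeutu

Attach mood optative u- → utu.
Attach tense past be- → beutu.
Attach polarity negative bo- → bobeutu.
Attach voice active mut- → mutbobeutu.
Apply epenthesis: mutbobeutu → mutubobeutu.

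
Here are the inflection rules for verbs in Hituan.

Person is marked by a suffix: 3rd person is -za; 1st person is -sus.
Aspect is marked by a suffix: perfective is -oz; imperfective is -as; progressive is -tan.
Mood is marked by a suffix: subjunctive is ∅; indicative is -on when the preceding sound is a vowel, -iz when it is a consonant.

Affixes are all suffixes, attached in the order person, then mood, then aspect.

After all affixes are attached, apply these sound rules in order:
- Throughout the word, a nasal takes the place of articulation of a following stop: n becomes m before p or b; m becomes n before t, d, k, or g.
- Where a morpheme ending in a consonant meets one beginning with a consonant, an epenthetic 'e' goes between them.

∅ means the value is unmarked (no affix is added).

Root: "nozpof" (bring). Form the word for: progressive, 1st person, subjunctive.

nozpofesusetan

Attach person 1st person -sus → nozpofsus.
mood = subjunctive: zero marking, form stays nozpofsus.
Attach aspect progressive -tan → nozpofsustan.
Nasal assimilation: no change.
Apply epenthesis: nozpofsustan → nozpofesusetan.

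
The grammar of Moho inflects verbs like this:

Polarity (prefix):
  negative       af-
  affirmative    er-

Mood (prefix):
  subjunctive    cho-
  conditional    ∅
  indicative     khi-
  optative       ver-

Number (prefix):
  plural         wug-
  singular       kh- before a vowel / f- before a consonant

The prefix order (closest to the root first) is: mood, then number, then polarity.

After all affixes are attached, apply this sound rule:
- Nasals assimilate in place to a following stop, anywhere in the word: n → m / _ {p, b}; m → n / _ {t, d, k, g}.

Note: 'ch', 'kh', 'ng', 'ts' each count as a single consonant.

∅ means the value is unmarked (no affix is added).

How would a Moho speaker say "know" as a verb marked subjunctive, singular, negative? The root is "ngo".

affchongo

Attach mood subjunctive cho- → chongo.
Attach number singular f- (before consonant 'ch') → fchongo.
Attach polarity negative af- → affchongo.
Nasal assimilation: no change.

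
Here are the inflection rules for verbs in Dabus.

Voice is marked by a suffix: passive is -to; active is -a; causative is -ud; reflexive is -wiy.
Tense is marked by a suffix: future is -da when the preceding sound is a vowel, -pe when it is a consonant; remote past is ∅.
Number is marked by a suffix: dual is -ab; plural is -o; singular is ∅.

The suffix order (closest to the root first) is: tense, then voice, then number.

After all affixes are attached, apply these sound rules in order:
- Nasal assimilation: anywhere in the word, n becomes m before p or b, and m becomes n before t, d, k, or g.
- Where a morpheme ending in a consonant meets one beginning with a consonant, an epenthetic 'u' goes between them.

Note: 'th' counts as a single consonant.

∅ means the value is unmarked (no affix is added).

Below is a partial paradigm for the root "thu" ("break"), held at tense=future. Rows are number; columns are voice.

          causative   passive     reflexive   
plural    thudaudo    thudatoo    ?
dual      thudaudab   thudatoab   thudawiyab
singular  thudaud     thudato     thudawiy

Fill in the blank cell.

Attach tense future -da (after vowel 'u') → thuda.
Attach voice reflexive -wiy → thudawiy.
Attach number plural -o → thudawiyo.
Nasal assimilation: no change.
Epenthesis: no change.

thudawiyo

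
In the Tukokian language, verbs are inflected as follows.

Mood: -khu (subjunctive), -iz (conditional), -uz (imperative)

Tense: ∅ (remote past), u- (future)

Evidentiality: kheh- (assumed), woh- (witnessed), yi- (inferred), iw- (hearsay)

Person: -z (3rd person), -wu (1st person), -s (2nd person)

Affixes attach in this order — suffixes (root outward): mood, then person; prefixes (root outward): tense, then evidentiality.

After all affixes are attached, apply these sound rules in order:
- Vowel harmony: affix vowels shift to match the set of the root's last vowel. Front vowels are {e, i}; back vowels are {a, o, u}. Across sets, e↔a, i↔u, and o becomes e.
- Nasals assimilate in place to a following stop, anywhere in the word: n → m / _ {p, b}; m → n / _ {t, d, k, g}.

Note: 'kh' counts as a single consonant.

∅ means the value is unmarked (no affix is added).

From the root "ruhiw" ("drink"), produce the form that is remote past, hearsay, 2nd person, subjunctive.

tense = remote past: zero marking, form stays ruhiw.
Attach mood subjunctive -khu → ruhiwkhu.
Attach person 2nd person -s → ruhiwkhus.
Attach evidentiality hearsay iw- → iwruhiwkhus.
Apply vowel harmony: iwruhiwkhus → iwruhiwkhis.
Nasal assimilation: no change.

iwruhiwkhis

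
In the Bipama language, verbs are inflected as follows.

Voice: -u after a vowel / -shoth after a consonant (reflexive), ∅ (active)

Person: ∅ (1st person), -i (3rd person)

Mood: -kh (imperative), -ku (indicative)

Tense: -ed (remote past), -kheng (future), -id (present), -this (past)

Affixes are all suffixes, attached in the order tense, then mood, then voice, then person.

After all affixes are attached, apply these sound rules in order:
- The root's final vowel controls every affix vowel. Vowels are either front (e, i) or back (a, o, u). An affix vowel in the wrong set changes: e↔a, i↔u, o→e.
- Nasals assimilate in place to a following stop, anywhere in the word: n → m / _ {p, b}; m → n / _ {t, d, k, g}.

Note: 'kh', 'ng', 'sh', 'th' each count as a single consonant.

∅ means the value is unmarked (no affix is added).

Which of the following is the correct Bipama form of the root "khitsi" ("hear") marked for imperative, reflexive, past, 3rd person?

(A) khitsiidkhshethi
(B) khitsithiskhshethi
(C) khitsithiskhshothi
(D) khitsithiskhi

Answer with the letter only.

Attach tense past -this → khitsithis.
Attach mood imperative -kh → khitsithiskh.
Attach voice reflexive -shoth (after consonant 'kh') → khitsithiskhshoth.
Attach person 3rd person -i → khitsithiskhshothi.
Apply vowel harmony: khitsithiskhshothi → khitsithiskhshethi.
Nasal assimilation: no change.
So the correct form is khitsithiskhshethi, option (B).
(A) khitsiidkhshethi is wrong: it uses present instead of past for tense.
(C) khitsithiskhshothi is wrong: it fails to apply the sound rule(s).
(D) khitsithiskhi is wrong: it uses active instead of reflexive for voice.

B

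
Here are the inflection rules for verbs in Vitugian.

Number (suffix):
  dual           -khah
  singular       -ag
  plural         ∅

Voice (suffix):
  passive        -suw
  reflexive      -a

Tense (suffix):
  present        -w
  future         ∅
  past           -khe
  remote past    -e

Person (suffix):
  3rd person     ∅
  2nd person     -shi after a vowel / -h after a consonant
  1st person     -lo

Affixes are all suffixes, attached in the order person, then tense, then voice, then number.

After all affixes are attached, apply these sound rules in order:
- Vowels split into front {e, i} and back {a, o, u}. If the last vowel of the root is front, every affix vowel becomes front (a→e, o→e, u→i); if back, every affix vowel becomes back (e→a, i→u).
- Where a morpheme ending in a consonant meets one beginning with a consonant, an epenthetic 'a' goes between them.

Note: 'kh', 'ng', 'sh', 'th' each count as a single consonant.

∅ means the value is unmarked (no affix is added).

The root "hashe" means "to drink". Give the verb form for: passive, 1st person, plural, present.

hashelewasiw

Attach person 1st person -lo → hashelo.
Attach tense present -w → hashelow.
Attach voice passive -suw → hashelowsuw.
number = plural: zero marking, form stays hashelowsuw.
Apply vowel harmony: hashelowsuw → hashelewsiw.
Apply epenthesis: hashelewsiw → hashelewasiw.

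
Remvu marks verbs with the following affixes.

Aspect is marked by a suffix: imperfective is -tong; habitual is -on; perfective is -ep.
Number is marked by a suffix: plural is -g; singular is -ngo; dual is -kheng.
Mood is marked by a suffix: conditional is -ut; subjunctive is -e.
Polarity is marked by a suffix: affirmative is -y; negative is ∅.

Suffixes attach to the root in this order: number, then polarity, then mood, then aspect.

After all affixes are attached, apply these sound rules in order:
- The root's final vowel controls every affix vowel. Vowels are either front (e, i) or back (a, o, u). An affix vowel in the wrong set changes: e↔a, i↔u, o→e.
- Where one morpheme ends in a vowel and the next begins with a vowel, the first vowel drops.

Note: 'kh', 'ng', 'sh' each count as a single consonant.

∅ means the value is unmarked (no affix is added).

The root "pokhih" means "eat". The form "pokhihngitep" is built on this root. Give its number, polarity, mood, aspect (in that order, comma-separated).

Segment: pokhih-ngo-ut-ep.
number: -ngo → singular.
polarity: ∅ → negative.
mood: -ut → conditional.
aspect: -ep → perfective.

singular, negative, conditional, perfective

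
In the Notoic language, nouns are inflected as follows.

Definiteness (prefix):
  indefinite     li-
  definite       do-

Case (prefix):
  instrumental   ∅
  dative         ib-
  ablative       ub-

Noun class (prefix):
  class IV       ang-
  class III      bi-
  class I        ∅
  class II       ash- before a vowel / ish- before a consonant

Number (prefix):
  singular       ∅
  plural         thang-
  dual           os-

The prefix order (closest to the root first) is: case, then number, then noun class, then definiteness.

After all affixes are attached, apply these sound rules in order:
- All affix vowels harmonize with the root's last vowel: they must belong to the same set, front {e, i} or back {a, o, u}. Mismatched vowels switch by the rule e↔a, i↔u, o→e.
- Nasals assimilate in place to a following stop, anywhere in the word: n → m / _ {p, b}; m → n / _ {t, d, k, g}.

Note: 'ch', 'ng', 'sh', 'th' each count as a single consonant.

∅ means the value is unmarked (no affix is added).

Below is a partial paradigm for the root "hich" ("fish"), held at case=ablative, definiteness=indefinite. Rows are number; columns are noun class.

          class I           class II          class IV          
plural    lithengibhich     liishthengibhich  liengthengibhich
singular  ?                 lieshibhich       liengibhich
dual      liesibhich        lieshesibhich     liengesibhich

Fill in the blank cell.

Attach case ablative ub- → ubhich.
number = singular: zero marking, form stays ubhich.
noun class = class I: zero marking, form stays ubhich.
Attach definiteness indefinite li- → liubhich.
Apply vowel harmony: liubhich → liibhich.
Nasal assimilation: no change.

liibhich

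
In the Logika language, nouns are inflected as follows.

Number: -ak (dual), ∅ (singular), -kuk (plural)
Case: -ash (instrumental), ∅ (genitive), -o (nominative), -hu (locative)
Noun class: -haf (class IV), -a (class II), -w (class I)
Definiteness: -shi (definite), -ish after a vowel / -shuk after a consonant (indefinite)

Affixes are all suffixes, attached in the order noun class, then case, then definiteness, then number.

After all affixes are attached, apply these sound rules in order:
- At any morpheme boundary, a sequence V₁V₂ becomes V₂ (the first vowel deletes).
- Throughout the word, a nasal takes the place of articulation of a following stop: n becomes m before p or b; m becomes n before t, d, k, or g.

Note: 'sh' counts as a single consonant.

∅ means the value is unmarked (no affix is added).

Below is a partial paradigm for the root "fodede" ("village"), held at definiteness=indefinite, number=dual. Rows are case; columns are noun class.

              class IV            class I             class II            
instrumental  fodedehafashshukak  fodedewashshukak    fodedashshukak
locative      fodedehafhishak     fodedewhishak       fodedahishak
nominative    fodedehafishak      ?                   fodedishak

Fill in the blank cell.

fodedewishak

Attach noun class class I -w → fodedew.
Attach case nominative -o → fodedewo.
Attach definiteness indefinite -ish (after vowel 'o') → fodedewoish.
Attach number dual -ak → fodedewoishak.
Apply vowel deletion: fodedewoishak → fodedewishak.
Nasal assimilation: no change.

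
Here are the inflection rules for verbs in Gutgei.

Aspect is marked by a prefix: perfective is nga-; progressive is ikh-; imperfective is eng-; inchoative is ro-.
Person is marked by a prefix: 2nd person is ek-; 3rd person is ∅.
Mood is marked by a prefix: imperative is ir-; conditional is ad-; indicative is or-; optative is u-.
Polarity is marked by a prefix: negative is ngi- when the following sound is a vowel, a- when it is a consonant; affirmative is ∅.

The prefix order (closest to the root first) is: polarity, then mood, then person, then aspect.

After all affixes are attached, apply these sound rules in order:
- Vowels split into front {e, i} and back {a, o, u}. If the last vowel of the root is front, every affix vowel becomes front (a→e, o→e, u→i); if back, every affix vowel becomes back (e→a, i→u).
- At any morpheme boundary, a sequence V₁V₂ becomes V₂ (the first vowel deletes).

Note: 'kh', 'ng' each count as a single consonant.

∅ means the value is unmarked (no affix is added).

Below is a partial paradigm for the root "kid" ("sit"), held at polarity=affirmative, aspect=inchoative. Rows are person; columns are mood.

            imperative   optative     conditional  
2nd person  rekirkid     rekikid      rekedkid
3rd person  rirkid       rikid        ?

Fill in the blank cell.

redkid

polarity = affirmative: zero marking, form stays kid.
Attach mood conditional ad- → adkid.
person = 3rd person: zero marking, form stays adkid.
Attach aspect inchoative ro- → roadkid.
Apply vowel harmony: roadkid → reedkid.
Apply vowel deletion: reedkid → redkid.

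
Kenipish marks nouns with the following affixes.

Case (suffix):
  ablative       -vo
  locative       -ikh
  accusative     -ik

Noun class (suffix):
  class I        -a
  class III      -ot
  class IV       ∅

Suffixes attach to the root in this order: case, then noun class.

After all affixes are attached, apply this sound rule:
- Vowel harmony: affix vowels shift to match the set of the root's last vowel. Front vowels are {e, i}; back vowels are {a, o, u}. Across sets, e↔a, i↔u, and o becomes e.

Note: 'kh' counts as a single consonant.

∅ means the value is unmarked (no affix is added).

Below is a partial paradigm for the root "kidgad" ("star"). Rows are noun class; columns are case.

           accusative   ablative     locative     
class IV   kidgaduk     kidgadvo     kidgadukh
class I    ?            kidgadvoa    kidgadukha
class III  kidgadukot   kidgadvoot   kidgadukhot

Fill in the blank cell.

kidgaduka

Attach case accusative -ik → kidgadik.
Attach noun class class I -a → kidgadika.
Apply vowel harmony: kidgadika → kidgaduka.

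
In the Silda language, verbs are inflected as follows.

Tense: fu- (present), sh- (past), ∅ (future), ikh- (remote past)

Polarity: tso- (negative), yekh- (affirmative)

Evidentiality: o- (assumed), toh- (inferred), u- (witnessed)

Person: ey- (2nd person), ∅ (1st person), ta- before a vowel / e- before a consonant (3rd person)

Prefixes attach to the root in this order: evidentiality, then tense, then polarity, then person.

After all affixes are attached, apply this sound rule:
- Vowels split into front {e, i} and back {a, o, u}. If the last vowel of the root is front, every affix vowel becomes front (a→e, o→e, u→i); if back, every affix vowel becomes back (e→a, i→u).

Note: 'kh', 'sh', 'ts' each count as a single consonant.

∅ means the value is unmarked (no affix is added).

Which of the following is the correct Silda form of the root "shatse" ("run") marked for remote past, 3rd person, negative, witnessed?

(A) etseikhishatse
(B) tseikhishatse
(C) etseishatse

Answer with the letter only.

Attach evidentiality witnessed u- → ushatse.
Attach tense remote past ikh- → ikhushatse.
Attach polarity negative tso- → tsoikhushatse.
Attach person 3rd person e- (before consonant 'ts') → etsoikhushatse.
Apply vowel harmony: etsoikhushatse → etseikhishatse.
So the correct form is etseikhishatse, option (A).
(B) tseikhishatse is wrong: it uses 1st person instead of 3rd person for person.
(C) etseishatse is wrong: it uses future instead of remote past for tense.

A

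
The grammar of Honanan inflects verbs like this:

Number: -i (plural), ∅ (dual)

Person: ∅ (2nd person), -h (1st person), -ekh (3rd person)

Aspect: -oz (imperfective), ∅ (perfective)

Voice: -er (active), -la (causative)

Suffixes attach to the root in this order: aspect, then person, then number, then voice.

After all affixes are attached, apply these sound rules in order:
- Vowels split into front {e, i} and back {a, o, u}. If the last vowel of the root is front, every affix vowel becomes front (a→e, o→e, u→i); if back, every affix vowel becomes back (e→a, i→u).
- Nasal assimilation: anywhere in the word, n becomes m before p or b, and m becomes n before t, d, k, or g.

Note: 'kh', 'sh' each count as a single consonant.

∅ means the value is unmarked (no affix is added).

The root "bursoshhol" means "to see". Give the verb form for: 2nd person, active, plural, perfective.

bursoshholuar

aspect = perfective: zero marking, form stays bursoshhol.
person = 2nd person: zero marking, form stays bursoshhol.
Attach number plural -i → bursoshholi.
Attach voice active -er → bursoshholier.
Apply vowel harmony: bursoshholier → bursoshholuar.
Nasal assimilation: no change.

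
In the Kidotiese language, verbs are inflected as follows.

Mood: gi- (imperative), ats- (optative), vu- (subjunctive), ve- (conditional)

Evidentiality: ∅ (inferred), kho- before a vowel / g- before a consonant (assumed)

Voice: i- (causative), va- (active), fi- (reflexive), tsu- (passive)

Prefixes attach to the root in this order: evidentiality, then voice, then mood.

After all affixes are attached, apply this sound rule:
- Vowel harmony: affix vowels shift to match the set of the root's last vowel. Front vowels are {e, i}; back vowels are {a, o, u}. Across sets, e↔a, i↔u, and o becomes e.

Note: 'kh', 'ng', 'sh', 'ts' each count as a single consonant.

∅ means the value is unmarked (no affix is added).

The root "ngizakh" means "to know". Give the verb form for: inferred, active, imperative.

evidentiality = inferred: zero marking, form stays ngizakh.
Attach voice active va- → vangizakh.
Attach mood imperative gi- → givangizakh.
Apply vowel harmony: givangizakh → guvangizakh.

guvangizakh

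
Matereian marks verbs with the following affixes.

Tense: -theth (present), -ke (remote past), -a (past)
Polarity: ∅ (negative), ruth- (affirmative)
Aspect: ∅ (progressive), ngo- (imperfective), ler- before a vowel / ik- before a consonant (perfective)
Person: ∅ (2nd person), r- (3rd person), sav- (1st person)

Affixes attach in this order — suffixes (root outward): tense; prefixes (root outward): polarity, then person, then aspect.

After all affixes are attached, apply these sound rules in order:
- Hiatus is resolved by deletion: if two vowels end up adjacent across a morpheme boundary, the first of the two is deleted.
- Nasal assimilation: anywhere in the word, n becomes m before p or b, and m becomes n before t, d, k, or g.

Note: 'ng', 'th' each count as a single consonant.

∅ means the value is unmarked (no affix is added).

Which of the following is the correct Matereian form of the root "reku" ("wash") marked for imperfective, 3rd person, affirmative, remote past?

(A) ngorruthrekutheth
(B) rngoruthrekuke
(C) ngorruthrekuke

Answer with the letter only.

C

Attach polarity affirmative ruth- → ruthreku.
Attach person 3rd person r- → rruthreku.
Attach tense remote past -ke → rruthrekuke.
Attach aspect imperfective ngo- → ngorruthrekuke.
Vowel deletion: no change.
Nasal assimilation: no change.
So the correct form is ngorruthrekuke, option (C).
(B) rngoruthrekuke is wrong: it has the affixes in the wrong order.
(A) ngorruthrekutheth is wrong: it uses present instead of remote past for tense.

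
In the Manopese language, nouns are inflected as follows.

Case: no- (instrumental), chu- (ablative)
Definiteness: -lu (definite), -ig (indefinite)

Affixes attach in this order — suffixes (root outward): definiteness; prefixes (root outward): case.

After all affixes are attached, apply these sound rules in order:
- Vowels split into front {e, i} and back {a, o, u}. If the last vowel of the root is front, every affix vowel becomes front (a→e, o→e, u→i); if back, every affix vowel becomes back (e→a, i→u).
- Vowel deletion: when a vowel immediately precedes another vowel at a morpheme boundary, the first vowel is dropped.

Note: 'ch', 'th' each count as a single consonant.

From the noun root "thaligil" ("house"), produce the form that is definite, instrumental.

nethaligilli

Attach case instrumental no- → nothaligil.
Attach definiteness definite -lu → nothaligillu.
Apply vowel harmony: nothaligillu → nethaligilli.
Vowel deletion: no change.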